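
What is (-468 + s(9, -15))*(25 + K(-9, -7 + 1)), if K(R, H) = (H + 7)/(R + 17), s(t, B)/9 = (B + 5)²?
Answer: 10854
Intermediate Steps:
s(t, B) = 9*(5 + B)² (s(t, B) = 9*(B + 5)² = 9*(5 + B)²)
K(R, H) = (7 + H)/(17 + R)
(-468 + s(9, -15))*(25 + K(-9, -7 + 1)) = (-468 + 9*(5 - 15)²)*(25 + (7 + (-7 + 1))/(17 - 9)) = (-468 + 9*(-10)²)*(25 + (7 - 6)/8) = (-468 + 9*100)*(25 + (⅛)*1) = (-468 + 900)*(25 + ⅛) = 432*(201/8) = 10854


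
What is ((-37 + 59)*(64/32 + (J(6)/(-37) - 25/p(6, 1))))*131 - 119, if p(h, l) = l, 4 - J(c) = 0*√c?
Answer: -2468513/37 ≈ -66717.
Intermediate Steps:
J(c) = 4 (J(c) = 4 - 0*√c = 4 - 1*0 = 4 + 0 = 4)
((-37 + 59)*(64/32 + (J(6)/(-37) - 25/p(6, 1))))*131 - 119 = ((-37 + 59)*(64/32 + (4/(-37) - 25/1)))*131 - 119 = (22*(64*(1/32) + (4*(-1/37) - 25*1)))*131 - 119 = (22*(2 + (-4/37 - 25)))*131 - 119 = (22*(2 - 929/37))*131 - 119 = (22*(-855/37))*131 - 119 = -18810/37*131 - 119 = -2464110/37 - 119 = -2468513/37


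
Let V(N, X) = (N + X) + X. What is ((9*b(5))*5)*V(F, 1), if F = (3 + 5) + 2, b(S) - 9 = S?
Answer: 7560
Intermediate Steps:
b(S) = 9 + S
F = 10 (F = 8 + 2 = 10)
V(N, X) = N + 2*X
((9*b(5))*5)*V(F, 1) = ((9*(9 + 5))*5)*(10 + 2*1) = ((9*14)*5)*(10 + 2) = (126*5)*12 = 630*12 = 7560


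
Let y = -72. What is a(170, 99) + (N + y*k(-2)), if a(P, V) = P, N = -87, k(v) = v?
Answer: 227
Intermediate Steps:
a(170, 99) + (N + y*k(-2)) = 170 + (-87 - 72*(-2)) = 170 + (-87 + 144) = 170 + 57 = 227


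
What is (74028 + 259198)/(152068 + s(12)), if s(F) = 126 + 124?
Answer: 166613/76159 ≈ 2.1877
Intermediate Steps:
s(F) = 250
(74028 + 259198)/(152068 + s(12)) = (74028 + 259198)/(152068 + 250) = 333226/152318 = 333226*(1/152318) = 166613/76159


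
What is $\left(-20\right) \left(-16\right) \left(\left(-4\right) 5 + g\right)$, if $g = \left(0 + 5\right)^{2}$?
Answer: $1600$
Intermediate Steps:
$g = 25$ ($g = 5^{2} = 25$)
$\left(-20\right) \left(-16\right) \left(\left(-4\right) 5 + g\right) = \left(-20\right) \left(-16\right) \left(\left(-4\right) 5 + 25\right) = 320 \left(-20 + 25\right) = 320 \cdot 5 = 1600$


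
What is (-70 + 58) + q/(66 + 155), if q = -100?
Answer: -2752/221 ≈ -12.452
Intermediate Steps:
(-70 + 58) + q/(66 + 155) = (-70 + 58) - 100/(66 + 155) = -12 - 100/221 = -2752/221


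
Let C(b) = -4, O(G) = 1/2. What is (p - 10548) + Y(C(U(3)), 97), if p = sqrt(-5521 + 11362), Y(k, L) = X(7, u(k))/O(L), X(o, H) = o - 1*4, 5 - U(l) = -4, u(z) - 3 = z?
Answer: -10542 + 3*sqrt(649) ≈ -10466.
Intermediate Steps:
u(z) = 3 + z
O(G) = 1/2
U(l) = 9 (U(l) = 5 - 1*(-4) = 5 + 4 = 9)
X(o, H) = -4 + o (X(o, H) = o - 4 = -4 + o)
Y(k, L) = 6 (Y(k, L) = (-4 + 7)/(1/2) = 3*2 = 6)
p = 3*sqrt(649) (p = sqrt(5841) = 3*sqrt(649) ≈ 76.426)
(p - 10548) + Y(C(U(3)), 97) = (3*sqrt(649) - 10548) + 6 = (-10548 + 3*sqrt(649)) + 6 = -10542 + 3*sqrt(649)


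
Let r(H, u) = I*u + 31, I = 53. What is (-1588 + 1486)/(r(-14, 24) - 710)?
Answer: -102/593 ≈ -0.17201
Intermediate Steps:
r(H, u) = 31 + 53*u (r(H, u) = 53*u + 31 = 31 + 53*u)
(-1588 + 1486)/(r(-14, 24) - 710) = (-1588 + 1486)/((31 + 53*24) - 710) = -102/((31 + 1272) - 710) = -102/(1303 - 710) = -102/593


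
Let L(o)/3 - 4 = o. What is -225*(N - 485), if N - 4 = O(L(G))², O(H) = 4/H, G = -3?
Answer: 107825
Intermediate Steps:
L(o) = 12 + 3*o
N = 52/9 (N = 4 + (4/(12 + 3*(-3)))² = 4 + (4/(12 - 9))² = 4 + (4/3)² = 4 + 16/9 = 52/9 ≈ 5.7778)
-225*(N - 485) = -225*(52/9 - 485) = -225*(-4313/9) = 107825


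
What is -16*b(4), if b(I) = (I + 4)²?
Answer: -1024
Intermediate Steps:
b(I) = (4 + I)²
-16*b(4) = -16*(4 + 4)² = -16*8² = -16*64 = -1024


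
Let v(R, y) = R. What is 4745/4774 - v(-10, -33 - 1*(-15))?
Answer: 52485/4774 ≈ 10.994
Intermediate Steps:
4745/4774 - v(-10, -33 - 1*(-15)) = 4745/4774 - 1*(-10) = 4745*(1/4774) + 10 = 4745/4774 + 10 = 52485/4774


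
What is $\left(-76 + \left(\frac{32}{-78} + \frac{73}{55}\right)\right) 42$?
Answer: $- \frac{2254742}{715} \approx -3153.5$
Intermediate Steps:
$\left(-76 + \left(\frac{32}{-78} + \frac{73}{55}\right)\right) 42 = \left(-76 + \left(32 \left(- \frac{1}{78}\right) + 73 \cdot \frac{1}{55}\right)\right) 42 = \left(-76 + \left(- \frac{16}{39} + \frac{73}{55}\right)\right) 42 = \left(-76 + \frac{1967}{2145}\right) 42 = \left(- \frac{161053}{2145}\right) 42 = - \frac{2254742}{715}$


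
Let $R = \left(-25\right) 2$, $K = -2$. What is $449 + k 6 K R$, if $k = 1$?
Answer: $1049$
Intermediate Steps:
$R = -50$
$449 + k 6 K R = 449 + 1 \cdot 6 \left(-2\right) \left(-50\right) = 449 + 6 \left(-2\right) \left(-50\right) = 449 - -600 = 449 + 600 = 1049$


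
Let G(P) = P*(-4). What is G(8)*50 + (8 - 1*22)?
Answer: -1614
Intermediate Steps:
G(P) = -4*P
G(8)*50 + (8 - 1*22) = -4*8*50 + (8 - 1*22) = -32*50 + (8 - 22) = -1600 - 14 = -1614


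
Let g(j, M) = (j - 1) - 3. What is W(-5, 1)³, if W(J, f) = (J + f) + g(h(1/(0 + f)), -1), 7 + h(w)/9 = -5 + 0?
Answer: -1560896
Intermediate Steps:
h(w) = -108 (h(w) = -63 + 9*(-5 + 0) = -63 + 9*(-5) = -63 - 45 = -108)
g(j, M) = -4 + j (g(j, M) = (-1 + j) - 3 = -4 + j)
W(J, f) = -112 + J + f (W(J, f) = (J + f) + (-4 - 108) = (J + f) - 112 = -112 + J + f)
W(-5, 1)³ = (-112 - 5 + 1)³ = (-116)³ = -1560896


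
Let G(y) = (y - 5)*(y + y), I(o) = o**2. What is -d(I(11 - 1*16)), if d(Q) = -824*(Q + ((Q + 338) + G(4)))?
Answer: 313120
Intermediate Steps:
G(y) = 2*y*(-5 + y) (G(y) = (-5 + y)*(2*y) = 2*y*(-5 + y))
d(Q) = -271920 - 1648*Q (d(Q) = -824*(Q + ((Q + 338) + 2*4*(-5 + 4))) = -824*(Q + ((338 + Q) + 2*4*(-1))) = -824*(Q + ((338 + Q) - 8)) = -824*(Q + (330 + Q)) = -824*(330 + 2*Q) = -271920 - 1648*Q)
-d(I(11 - 1*16)) = -(-271920 - 1648*(11 - 1*16)**2) = -(-271920 - 1648*(11 - 16)**2) = -(-271920 - 1648*(-5)**2) = -(-271920 - 1648*25) = -(-271920 - 41200) = -1*(-313120) = 313120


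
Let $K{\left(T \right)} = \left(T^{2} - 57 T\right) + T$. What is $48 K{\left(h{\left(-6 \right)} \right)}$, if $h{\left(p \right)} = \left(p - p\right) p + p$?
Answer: $17856$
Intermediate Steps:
$h{\left(p \right)} = p$ ($h{\left(p \right)} = 0 p + p = 0 + p = p$)
$K{\left(T \right)} = T^{2} - 56 T$
$48 K{\left(h{\left(-6 \right)} \right)} = 48 \left(- 6 \left(-56 - 6\right)\right) = 48 \left(\left(-6\right) \left(-62\right)\right) = 48 \cdot 372 = 17856$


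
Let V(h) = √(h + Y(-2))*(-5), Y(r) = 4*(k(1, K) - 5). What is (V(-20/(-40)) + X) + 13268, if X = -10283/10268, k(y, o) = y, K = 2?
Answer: 136225541/10268 - 5*I*√62/2 ≈ 13267.0 - 19.685*I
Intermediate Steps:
X = -10283/10268 (X = -10283*1/10268 = -10283/10268 ≈ -1.0015)
Y(r) = -16 (Y(r) = 4*(1 - 5) = 4*(-4) = -16)
V(h) = -5*√(-16 + h) (V(h) = √(h - 16)*(-5) = √(-16 + h)*(-5) = -5*√(-16 + h))
(V(-20/(-40)) + X) + 13268 = (-5*√(-16 - 20/(-40)) - 10283/10268) + 13268 = (-5*√(-16 - 20*(-1/40)) - 10283/10268) + 13268 = (-5*√(-16 + ½) - 10283/10268) + 13268 = (-5*I*√62/2 - 10283/10268) + 13268 = (-10283/10268 - 5*I*√62/2) + 13268 = 136225541/10268 - 5*I*√62/2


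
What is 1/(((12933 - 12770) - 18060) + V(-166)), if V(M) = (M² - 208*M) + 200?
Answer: 1/44387 ≈ 2.2529e-5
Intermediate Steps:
V(M) = 200 + M² - 208*M
1/(((12933 - 12770) - 18060) + V(-166)) = 1/(((12933 - 12770) - 18060) + (200 + (-166)² - 208*(-166))) = 1/((163 - 18060) + (200 + 27556 + 34528)) = 1/(-17897 + 62284) = 1/44387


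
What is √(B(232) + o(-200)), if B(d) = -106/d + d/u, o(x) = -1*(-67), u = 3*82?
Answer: √3434639331/7134 ≈ 8.2150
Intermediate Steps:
u = 246
o(x) = 67
B(d) = -106/d + d/246
√(B(232) + o(-200)) = √((-106/232 + (1/246)*232) + 67) = √((-106*1/232 + 116/123) + 67) = √((-53/116 + 116/123) + 67) = √(6937/14268 + 67) = √(962893/14268) = √3434639331/7134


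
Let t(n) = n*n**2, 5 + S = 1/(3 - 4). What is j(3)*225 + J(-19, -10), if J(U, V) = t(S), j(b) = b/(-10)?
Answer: -567/2 ≈ -283.50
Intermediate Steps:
S = -6 (S = -5 + 1/(3 - 4) = -5 + 1/(-1) = -5 - 1 = -6)
j(b) = -b/10 (j(b) = b*(-1/10) = -b/10)
t(n) = n**3
J(U, V) = -216 (J(U, V) = (-6)**3 = -216)
j(3)*225 + J(-19, -10) = -1/10*3*225 - 216 = -3/10*225 - 216 = -135/2 - 216 = -567/2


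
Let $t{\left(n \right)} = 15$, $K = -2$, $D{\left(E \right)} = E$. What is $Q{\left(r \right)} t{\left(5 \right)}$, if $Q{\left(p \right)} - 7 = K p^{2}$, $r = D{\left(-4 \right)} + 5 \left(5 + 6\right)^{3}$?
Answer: $-1327073925$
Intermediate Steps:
$r = 6651$ ($r = -4 + 5 \left(5 + 6\right)^{3} = -4 + 5 \cdot 11^{3} = -4 + 5 \cdot 1331 = -4 + 6655 = 6651$)
$Q{\left(p \right)} = 7 - 2 p^{2}$
$Q{\left(r \right)} t{\left(5 \right)} = \left(7 - 2 \cdot 6651^{2}\right) 15 = \left(7 - 88471602\right) 15 = \left(-88471595\right) 15 = -1327073925$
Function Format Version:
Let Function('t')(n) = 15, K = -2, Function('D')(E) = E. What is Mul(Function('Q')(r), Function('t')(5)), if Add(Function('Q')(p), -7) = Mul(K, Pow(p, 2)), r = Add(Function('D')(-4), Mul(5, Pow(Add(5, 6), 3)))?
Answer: -1327073925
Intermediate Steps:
r = 6651 (r = Add(-4, Mul(5, Pow(Add(5, 6), 3))) = Add(-4, Mul(5, Pow(11, 3))) = Add(-4, Mul(5, 1331)) = Add(-4, 6655) = 6651)
Function('Q')(p) = Add(7, Mul(-2, Pow(p, 2)))
Mul(Function('Q')(r), Function('t')(5)) = Mul(Add(7, Mul(-2, Pow(6651, 2))), 15) = Mul(Add(7, Mul(-2, 44235801)), 15) = Mul(Add(7, -88471602), 15) = Mul(-88471595, 15) = -1327073925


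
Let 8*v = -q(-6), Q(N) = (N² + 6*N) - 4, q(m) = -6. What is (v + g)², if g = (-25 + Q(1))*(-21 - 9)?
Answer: 6985449/16 ≈ 4.3659e+5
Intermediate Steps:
Q(N) = -4 + N² + 6*N
v = ¾ (v = (-1*(-6))/8 = (⅛)*6 = ¾ ≈ 0.75000)
g = 660 (g = (-25 + (-4 + 1² + 6*1))*(-21 - 9) = (-25 + (-4 + 1 + 6))*(-30) = (-25 + 3)*(-30) = -22*(-30) = 660)
(v + g)² = (¾ + 660)² = (2643/4)² = 6985449/16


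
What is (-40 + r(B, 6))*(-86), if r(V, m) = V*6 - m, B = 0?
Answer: 3956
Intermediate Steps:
r(V, m) = -m + 6*V (r(V, m) = 6*V - m = -m + 6*V)
(-40 + r(B, 6))*(-86) = (-40 + (-1*6 + 6*0))*(-86) = (-40 + (-6 + 0))*(-86) = (-40 - 6)*(-86) = -46*(-86) = 3956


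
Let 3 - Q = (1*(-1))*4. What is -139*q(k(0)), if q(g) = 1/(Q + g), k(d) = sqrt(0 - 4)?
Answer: -973/53 + 278*I/53 ≈ -18.358 + 5.2453*I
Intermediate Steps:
Q = 7 (Q = 3 - 1*(-1)*4 = 3 - (-1)*4 = 3 - 1*(-4) = 3 + 4 = 7)
k(d) = 2*I (k(d) = sqrt(-4) = 2*I)
q(g) = 1/(7 + g)
-139*q(k(0)) = -139*(7 - 2*I)/53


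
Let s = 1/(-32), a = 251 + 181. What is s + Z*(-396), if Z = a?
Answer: -5474305/32 ≈ -1.7107e+5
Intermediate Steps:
a = 432
Z = 432
s = -1/32 ≈ -0.031250
s + Z*(-396) = -1/32 + 432*(-396) = -1/32 - 171072 = -5474305/32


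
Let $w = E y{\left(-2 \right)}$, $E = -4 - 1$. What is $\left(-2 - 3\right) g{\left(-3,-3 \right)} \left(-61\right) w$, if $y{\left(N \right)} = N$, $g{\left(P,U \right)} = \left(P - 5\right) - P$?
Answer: $-15250$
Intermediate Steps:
$E = -5$ ($E = -4 - 1 = -5$)
$g{\left(P,U \right)} = -5$ ($g{\left(P,U \right)} = \left(P - 5\right) - P = \left(-5 + P\right) - P = -5$)
$w = 10$ ($w = \left(-5\right) \left(-2\right) = 10$)
$\left(-2 - 3\right) g{\left(-3,-3 \right)} \left(-61\right) w = \left(-2 - 3\right) \left(-5\right) \left(-61\right) 10 = \left(-5\right) \left(-5\right) \left(-61\right) 10 = 25 \left(-61\right) 10 = \left(-1525\right) 10 = -15250$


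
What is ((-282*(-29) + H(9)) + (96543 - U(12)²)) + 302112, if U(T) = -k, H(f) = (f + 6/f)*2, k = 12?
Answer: 1220125/3 ≈ 4.0671e+5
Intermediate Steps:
H(f) = 2*f + 12/f
U(T) = -12 (U(T) = -1*12 = -12)
((-282*(-29) + H(9)) + (96543 - U(12)²)) + 302112 = ((-282*(-29) + (2*9 + 12/9)) + (96543 - 1*(-12)²)) + 302112 = ((8178 + (18 + 12*(⅑))) + (96543 - 1*144)) + 302112 = ((8178 + (18 + 4/3)) + (96543 - 144)) + 302112 = ((8178 + 58/3) + 96399) + 302112 = (24592/3 + 96399) + 302112 = 313789/3 + 302112 = 1220125/3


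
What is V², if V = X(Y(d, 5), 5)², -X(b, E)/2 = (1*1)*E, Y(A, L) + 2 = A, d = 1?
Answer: 10000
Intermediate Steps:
Y(A, L) = -2 + A
X(b, E) = -2*E (X(b, E) = -2*1*1*E = -2*E)
V = 100 (V = (-2*5)² = (-10)² = 100)
V² = 100² = 10000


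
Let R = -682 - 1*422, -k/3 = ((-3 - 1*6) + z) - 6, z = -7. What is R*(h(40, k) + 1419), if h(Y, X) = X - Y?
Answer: -1595280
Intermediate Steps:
k = 66 (k = -3*(((-3 - 1*6) - 7) - 6) = -3*(((-3 - 6) - 7) - 6) = -3*((-9 - 7) - 6) = -3*(-16 - 6) = -3*(-22) = 66)
R = -1104 (R = -682 - 422 = -1104)
R*(h(40, k) + 1419) = -1104*((66 - 1*40) + 1419) = -1104*((66 - 40) + 1419) = -1104*(26 + 1419) = -1104*1445 = -1595280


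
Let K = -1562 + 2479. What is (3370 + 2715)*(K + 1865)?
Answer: 16928470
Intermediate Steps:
K = 917
(3370 + 2715)*(K + 1865) = (3370 + 2715)*(917 + 1865) = 6085*2782 = 16928470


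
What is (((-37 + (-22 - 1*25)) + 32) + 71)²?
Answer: 361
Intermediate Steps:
(((-37 + (-22 - 1*25)) + 32) + 71)² = (((-37 + (-22 - 25)) + 32) + 71)² = (((-37 - 47) + 32) + 71)² = ((-84 + 32) + 71)² = (-52 + 71)² = 19² = 361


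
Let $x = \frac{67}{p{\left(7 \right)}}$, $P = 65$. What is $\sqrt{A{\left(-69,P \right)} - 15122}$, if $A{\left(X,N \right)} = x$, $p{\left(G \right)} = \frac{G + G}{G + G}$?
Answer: $i \sqrt{15055} \approx 122.7 i$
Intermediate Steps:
$p{\left(G \right)} = 1$ ($p{\left(G \right)} = \frac{2 G}{2 G} = 2 G \frac{1}{2 G} = 1$)
$x = 67$ ($x = \frac{67}{1} = 67 \cdot 1 = 67$)
$A{\left(X,N \right)} = 67$
$\sqrt{A{\left(-69,P \right)} - 15122} = \sqrt{67 - 15122} = \sqrt{-15055} = i \sqrt{15055}$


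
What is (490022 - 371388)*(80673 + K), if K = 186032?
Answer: 31640280970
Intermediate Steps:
(490022 - 371388)*(80673 + K) = (490022 - 371388)*(80673 + 186032) = 118634*266705 = 31640280970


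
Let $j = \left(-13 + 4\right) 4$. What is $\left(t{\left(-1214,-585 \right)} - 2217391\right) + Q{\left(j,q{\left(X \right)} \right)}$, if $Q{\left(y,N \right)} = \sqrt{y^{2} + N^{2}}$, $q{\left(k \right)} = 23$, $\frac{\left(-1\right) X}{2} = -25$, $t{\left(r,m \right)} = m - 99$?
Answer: $-2218075 + 5 \sqrt{73} \approx -2.218 \cdot 10^{6}$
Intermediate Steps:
$t{\left(r,m \right)} = -99 + m$ ($t{\left(r,m \right)} = m - 99 = -99 + m$)
$X = 50$ ($X = \left(-2\right) \left(-25\right) = 50$)
$j = -36$ ($j = \left(-9\right) 4 = -36$)
$Q{\left(y,N \right)} = \sqrt{N^{2} + y^{2}}$
$\left(t{\left(-1214,-585 \right)} - 2217391\right) + Q{\left(j,q{\left(X \right)} \right)} = \left(\left(-99 - 585\right) - 2217391\right) + \sqrt{23^{2} + \left(-36\right)^{2}} = \left(-684 - 2217391\right) + \sqrt{529 + 1296} = -2218075 + \sqrt{1825} = -2218075 + 5 \sqrt{73}$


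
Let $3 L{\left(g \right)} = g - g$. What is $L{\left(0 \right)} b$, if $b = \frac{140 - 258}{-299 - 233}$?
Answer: $0$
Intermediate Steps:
$L{\left(g \right)} = 0$ ($L{\left(g \right)} = \frac{g - g}{3} = \frac{1}{3} \cdot 0 = 0$)
$b = \frac{59}{266}$ ($b = - \frac{118}{-532} = \left(-118\right) \left(- \frac{1}{532}\right) = \frac{59}{266} \approx 0.2218$)
$L{\left(0 \right)} b = 0 \cdot \frac{59}{266} = 0$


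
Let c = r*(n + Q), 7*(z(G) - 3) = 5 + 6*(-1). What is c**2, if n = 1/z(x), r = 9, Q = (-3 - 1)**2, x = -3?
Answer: 8661249/400 ≈ 21653.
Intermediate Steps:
Q = 16 (Q = (-4)**2 = 16)
z(G) = 20/7 (z(G) = 3 + (5 + 6*(-1))/7 = 3 + (5 - 6)/7 = 3 + (1/7)*(-1) = 3 - 1/7 = 20/7)
n = 7/20 (n = 1/(20/7) = 7/20 ≈ 0.35000)
c = 2943/20 (c = 9*(7/20 + 16) = 9*(327/20) = 2943/20 ≈ 147.15)
c**2 = (2943/20)**2 = 8661249/400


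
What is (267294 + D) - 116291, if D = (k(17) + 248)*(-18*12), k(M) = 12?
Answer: 94843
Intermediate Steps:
D = -56160 (D = (12 + 248)*(-18*12) = 260*(-216) = -56160)
(267294 + D) - 116291 = (267294 - 56160) - 116291 = 211134 - 116291 = 94843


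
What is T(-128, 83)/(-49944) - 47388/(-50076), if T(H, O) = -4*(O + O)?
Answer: 2777774/2894671 ≈ 0.95962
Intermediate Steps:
T(H, O) = -8*O
T(-128, 83)/(-49944) - 47388/(-50076) = -8*83/(-49944) - 47388/(-50076) = -664*(-1/49944) - 47388*(-1/50076) = 83/6243 + 3949/4173 = 2777774/2894671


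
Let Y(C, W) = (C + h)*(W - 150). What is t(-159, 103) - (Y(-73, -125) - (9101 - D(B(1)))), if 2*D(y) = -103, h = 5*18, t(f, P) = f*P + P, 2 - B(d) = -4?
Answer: -4893/2 ≈ -2446.5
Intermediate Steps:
B(d) = 6 (B(d) = 2 - 1*(-4) = 2 + 4 = 6)
t(f, P) = P + P*f (t(f, P) = P*f + P = P + P*f)
h = 90
Y(C, W) = (-150 + W)*(90 + C) (Y(C, W) = (C + 90)*(W - 150) = (90 + C)*(-150 + W) = (-150 + W)*(90 + C))
D(y) = -103/2 (D(y) = (½)*(-103) = -103/2)
t(-159, 103) - (Y(-73, -125) - (9101 - D(B(1)))) = 103*(1 - 159) - ((-13500 - 150*(-73) + 90*(-125) - 73*(-125)) - (9101 - 1*(-103/2))) = 103*(-158) - ((-13500 + 10950 - 11250 + 9125) - (9101 + 103/2)) = -16274 - (-4675 - 1*18305/2) = -16274 - (-4675 - 18305/2) = -16274 - 1*(-27655/2) = -16274 + 27655/2 = -4893/2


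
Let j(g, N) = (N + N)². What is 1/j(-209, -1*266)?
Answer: 1/283024 ≈ 3.5333e-6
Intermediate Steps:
j(g, N) = 4*N² (j(g, N) = (2*N)² = 4*N²)
1/j(-209, -1*266) = 1/(4*(-1*266)²) = 1/(4*(-266)²) = 1/(4*70756) = 1/283024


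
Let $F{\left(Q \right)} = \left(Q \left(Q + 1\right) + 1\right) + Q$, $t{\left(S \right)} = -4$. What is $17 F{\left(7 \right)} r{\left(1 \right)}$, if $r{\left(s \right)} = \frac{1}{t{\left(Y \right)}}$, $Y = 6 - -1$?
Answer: $-272$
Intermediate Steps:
$Y = 7$ ($Y = 6 + 1 = 7$)
$F{\left(Q \right)} = 1 + Q + Q \left(1 + Q\right)$ ($F{\left(Q \right)} = \left(Q \left(1 + Q\right) + 1\right) + Q = \left(1 + Q \left(1 + Q\right)\right) + Q = 1 + Q + Q \left(1 + Q\right)$)
$r{\left(s \right)} = - \frac{1}{4}$ ($r{\left(s \right)} = \frac{1}{-4} = - \frac{1}{4}$)
$17 F{\left(7 \right)} r{\left(1 \right)} = 17 \left(1 + 7^{2} + 2 \cdot 7\right) \left(- \frac{1}{4}\right) = 17 \left(1 + 49 + 14\right) \left(- \frac{1}{4}\right) = 17 \cdot 64 \left(- \frac{1}{4}\right) = 1088 \left(- \frac{1}{4}\right) = -272$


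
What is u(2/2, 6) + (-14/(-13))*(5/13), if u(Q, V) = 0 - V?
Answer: -944/169 ≈ -5.5858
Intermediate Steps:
u(Q, V) = -V
u(2/2, 6) + (-14/(-13))*(5/13) = -1*6 + (-14/(-13))*(5/13) = -6 + (-14*(-1/13))*(5*(1/13)) = -6 + (14/13)*(5/13) = -6 + 70/169 = -944/169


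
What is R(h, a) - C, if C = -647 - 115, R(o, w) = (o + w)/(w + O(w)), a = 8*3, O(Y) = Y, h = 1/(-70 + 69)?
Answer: 36599/48 ≈ 762.48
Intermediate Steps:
h = -1 (h = 1/(-1) = -1)
a = 24
R(o, w) = (o + w)/(2*w) (R(o, w) = (o + w)/(w + w) = (o + w)/((2*w)) = (o + w)*(1/(2*w)) = (o + w)/(2*w))
C = -762
R(h, a) - C = (½)*(-1 + 24)/24 - 1*(-762) = (½)*(1/24)*23 + 762 = 23/48 + 762 = 36599/48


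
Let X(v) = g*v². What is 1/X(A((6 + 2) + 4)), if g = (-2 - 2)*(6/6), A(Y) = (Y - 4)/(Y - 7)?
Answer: -25/256 ≈ -0.097656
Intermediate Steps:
A(Y) = (-4 + Y)/(-7 + Y)
g = -4 (g = -24/6 = -4*1 = -4)
X(v) = -4*v²
1/X(A((6 + 2) + 4)) = 1/(-4*(-4 + ((6 + 2) + 4))²/(-7 + ((6 + 2) + 4))²) = 1/(-4*(-4 + (8 + 4))²/(-7 + (8 + 4))²) = 1/(-4*(-4 + 12)²/(-7 + 12)²) = 1/(-4*(8/5)²) = 1/(-4*64/25) = 1/(-256/25) = -25/256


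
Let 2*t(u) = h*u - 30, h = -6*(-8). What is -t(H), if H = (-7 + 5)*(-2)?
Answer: -81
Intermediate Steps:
h = 48
H = 4 (H = -2*(-2) = 4)
t(u) = -15 + 24*u (t(u) = (48*u - 30)/2 = (-30 + 48*u)/2 = -15 + 24*u)
-t(H) = -(-15 + 24*4) = -(-15 + 96) = -1*81 = -81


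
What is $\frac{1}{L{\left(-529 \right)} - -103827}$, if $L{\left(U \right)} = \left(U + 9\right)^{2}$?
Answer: $\frac{1}{374227} \approx 2.6722 \cdot 10^{-6}$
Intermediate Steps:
$L{\left(U \right)} = \left(9 + U\right)^{2}$
$\frac{1}{L{\left(-529 \right)} - -103827} = \frac{1}{\left(9 - 529\right)^{2} - -103827} = \frac{1}{\left(-520\right)^{2} + 103827} = \frac{1}{270400 + 103827} = \frac{1}{374227}$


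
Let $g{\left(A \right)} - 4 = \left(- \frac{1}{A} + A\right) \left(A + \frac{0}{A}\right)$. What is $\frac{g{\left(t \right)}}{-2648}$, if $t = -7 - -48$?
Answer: $- \frac{421}{662} \approx -0.63595$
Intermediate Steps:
$t = 41$ ($t = -7 + 48 = 41$)
$g{\left(A \right)} = 4 + A \left(A - \frac{1}{A}\right)$ ($g{\left(A \right)} = 4 + \left(- \frac{1}{A} + A\right) \left(A + \frac{0}{A}\right) = 4 + \left(A - \frac{1}{A}\right) \left(A + 0\right) = 4 + \left(A - \frac{1}{A}\right) A = 4 + A \left(A - \frac{1}{A}\right)$)
$\frac{g{\left(t \right)}}{-2648} = \frac{3 + 41^{2}}{-2648} = \left(3 + 1681\right) \left(- \frac{1}{2648}\right) = 1684 \left(- \frac{1}{2648}\right) = - \frac{421}{662}$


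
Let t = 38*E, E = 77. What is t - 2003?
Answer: 923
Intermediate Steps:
t = 2926 (t = 38*77 = 2926)
t - 2003 = 2926 - 2003 = 923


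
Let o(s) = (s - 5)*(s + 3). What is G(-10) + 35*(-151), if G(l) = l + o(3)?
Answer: -5307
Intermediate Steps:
o(s) = (-5 + s)*(3 + s)
G(l) = -12 + l (G(l) = l + (-15 + 3² - 2*3) = l + (-15 + 9 - 6) = l - 12 = -12 + l)
G(-10) + 35*(-151) = (-12 - 10) + 35*(-151) = -22 - 5285 = -5307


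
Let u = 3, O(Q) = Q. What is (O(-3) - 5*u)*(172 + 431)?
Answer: -10854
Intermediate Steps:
(O(-3) - 5*u)*(172 + 431) = (-3 - 5*3)*(172 + 431) = (-3 - 15)*603 = -18*603 = -10854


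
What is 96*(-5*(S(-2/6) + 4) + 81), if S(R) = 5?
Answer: 3456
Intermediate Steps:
96*(-5*(S(-2/6) + 4) + 81) = 96*(-5*(5 + 4) + 81) = 96*(-5*9 + 81) = 96*(-45 + 81) = 96*36 = 3456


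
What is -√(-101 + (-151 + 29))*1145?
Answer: -1145*I*√223 ≈ -17099.0*I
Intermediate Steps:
-√(-101 + (-151 + 29))*1145 = -√(-101 - 122)*1145 = -√(-223)*1145 = -I*√223*1145 = -1145*I*√223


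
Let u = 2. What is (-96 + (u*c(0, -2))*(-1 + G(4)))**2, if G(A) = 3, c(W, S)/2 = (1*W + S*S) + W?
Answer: 4096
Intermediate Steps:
c(W, S) = 2*S**2 + 4*W (c(W, S) = 2*((1*W + S*S) + W) = 2*((W + S**2) + W) = 2*(S**2 + 2*W) = 2*S**2 + 4*W)
(-96 + (u*c(0, -2))*(-1 + G(4)))**2 = (-96 + (2*(2*(-2)**2 + 4*0))*(-1 + 3))**2 = (-96 + (2*(2*4 + 0))*2)**2 = (-96 + (2*(8 + 0))*2)**2 = (-96 + (2*8)*2)**2 = (-96 + 16*2)**2 = (-96 + 32)**2 = (-64)**2 = 4096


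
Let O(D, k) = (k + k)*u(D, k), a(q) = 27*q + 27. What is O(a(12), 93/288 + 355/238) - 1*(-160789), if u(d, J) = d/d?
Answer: 918447497/5712 ≈ 1.6079e+5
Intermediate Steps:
u(d, J) = 1
a(q) = 27 + 27*q
O(D, k) = 2*k (O(D, k) = (k + k)*1 = (2*k)*1 = 2*k)
O(a(12), 93/288 + 355/238) - 1*(-160789) = 2*(93/288 + 355/238) - 1*(-160789) = 2*(93*(1/288) + 355*(1/238)) + 160789 = 2*(31/96 + 355/238) + 160789 = 2*(20729/11424) + 160789 = 20729/5712 + 160789 = 918447497/5712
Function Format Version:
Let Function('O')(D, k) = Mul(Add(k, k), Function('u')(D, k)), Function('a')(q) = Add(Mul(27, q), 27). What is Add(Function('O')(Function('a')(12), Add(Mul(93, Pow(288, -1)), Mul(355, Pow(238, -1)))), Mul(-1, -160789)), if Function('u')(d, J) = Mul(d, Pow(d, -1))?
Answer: Rational(918447497, 5712) ≈ 1.6079e+5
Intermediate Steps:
Function('u')(d, J) = 1
Function('a')(q) = Add(27, Mul(27, q))
Function('O')(D, k) = Mul(2, k) (Function('O')(D, k) = Mul(Add(k, k), 1) = Mul(Mul(2, k), 1) = Mul(2, k))
Add(Function('O')(Function('a')(12), Add(Mul(93, Pow(288, -1)), Mul(355, Pow(238, -1)))), Mul(-1, -160789)) = Add(Mul(2, Add(Mul(93, Pow(288, -1)), Mul(355, Pow(238, -1)))), Mul(-1, -160789)) = Add(Mul(2, Add(Mul(93, Rational(1, 288)), Mul(355, Rational(1, 238)))), 160789) = Add(Mul(2, Add(Rational(31, 96), Rational(355, 238))), 160789) = Add(Mul(2, Rational(20729, 11424)), 160789) = Add(Rational(20729, 5712), 160789) = Rational(918447497, 5712)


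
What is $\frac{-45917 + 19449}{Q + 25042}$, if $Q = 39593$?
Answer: $- \frac{26468}{64635} \approx -0.4095$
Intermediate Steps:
$\frac{-45917 + 19449}{Q + 25042} = \frac{-45917 + 19449}{39593 + 25042} = - \frac{26468}{64635}$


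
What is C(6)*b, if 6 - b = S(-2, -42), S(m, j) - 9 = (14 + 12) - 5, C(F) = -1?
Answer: 24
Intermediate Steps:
S(m, j) = 30 (S(m, j) = 9 + ((14 + 12) - 5) = 9 + (26 - 5) = 9 + 21 = 30)
b = -24 (b = 6 - 1*30 = 6 - 30 = -24)
C(6)*b = -1*(-24) = 24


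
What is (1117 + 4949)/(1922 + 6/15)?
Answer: 1685/534 ≈ 3.1554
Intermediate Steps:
(1117 + 4949)/(1922 + 6/15) = 6066/(1922 + (1/15)*6) = 6066/(1922 + ⅖) = 6066/(9612/5) = 6066*(5/9612) = 1685/534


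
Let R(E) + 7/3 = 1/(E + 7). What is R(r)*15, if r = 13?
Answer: -137/4 ≈ -34.250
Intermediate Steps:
R(E) = -7/3 + 1/(7 + E) (R(E) = -7/3 + 1/(E + 7) = -7/3 + 1/(7 + E))
R(r)*15 = ((-46 - 7*13)/(3*(7 + 13)))*15 = ((1/3)*(-46 - 91)/20)*15 = ((1/3)*(1/20)*(-137))*15 = -137/60*15 = -137/4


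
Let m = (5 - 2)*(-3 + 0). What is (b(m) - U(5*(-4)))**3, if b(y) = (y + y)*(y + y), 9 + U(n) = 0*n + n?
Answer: 43986977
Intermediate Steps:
U(n) = -9 + n (U(n) = -9 + (0*n + n) = -9 + (0 + n) = -9 + n)
m = -9 (m = 3*(-3) = -9)
b(y) = 4*y**2 (b(y) = (2*y)*(2*y) = 4*y**2)
(b(m) - U(5*(-4)))**3 = (4*(-9)**2 - (-9 + 5*(-4)))**3 = (4*81 - (-9 - 20))**3 = (324 - 1*(-29))**3 = (324 + 29)**3 = 353**3 = 43986977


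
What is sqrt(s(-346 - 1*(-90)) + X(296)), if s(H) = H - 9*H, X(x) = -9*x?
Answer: 2*I*sqrt(154) ≈ 24.819*I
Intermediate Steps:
s(H) = -8*H
sqrt(s(-346 - 1*(-90)) + X(296)) = sqrt(-8*(-346 - 1*(-90)) - 9*296) = sqrt(-8*(-346 + 90) - 2664) = sqrt(-8*(-256) - 2664) = sqrt(2048 - 2664) = sqrt(-616) = 2*I*sqrt(154)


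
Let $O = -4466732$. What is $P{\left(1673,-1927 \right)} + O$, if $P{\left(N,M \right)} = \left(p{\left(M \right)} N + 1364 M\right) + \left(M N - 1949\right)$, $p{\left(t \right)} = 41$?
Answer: $-10252387$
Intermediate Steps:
$P{\left(N,M \right)} = -1949 + 41 N + 1364 M + M N$ ($P{\left(N,M \right)} = \left(41 N + 1364 M\right) + \left(M N - 1949\right) = \left(41 N + 1364 M\right) + \left(-1949 + M N\right) = -1949 + 41 N + 1364 M + M N$)
$P{\left(1673,-1927 \right)} + O = \left(-1949 + 41 \cdot 1673 + 1364 \left(-1927\right) - 3223871\right) - 4466732 = \left(-1949 + 68593 - 2628428 - 3223871\right) - 4466732 = -5785655 - 4466732 = -10252387$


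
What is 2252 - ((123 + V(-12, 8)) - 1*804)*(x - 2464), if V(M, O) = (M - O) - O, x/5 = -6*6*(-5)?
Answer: -1106624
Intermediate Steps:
x = 900 (x = 5*(-6*6*(-5)) = 5*(-36*(-5)) = 5*180 = 900)
V(M, O) = M - 2*O
2252 - ((123 + V(-12, 8)) - 1*804)*(x - 2464) = 2252 - ((123 + (-12 - 2*8)) - 1*804)*(900 - 2464) = 2252 - ((123 + (-12 - 16)) - 804)*(-1564) = 2252 - ((123 - 28) - 804)*(-1564) = 2252 - (95 - 804)*(-1564) = 2252 - (-709)*(-1564) = 2252 - 1*1108876 = 2252 - 1108876 = -1106624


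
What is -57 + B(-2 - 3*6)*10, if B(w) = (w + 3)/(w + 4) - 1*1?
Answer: -451/8 ≈ -56.375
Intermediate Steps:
B(w) = -1 + (3 + w)/(4 + w) (B(w) = (3 + w)/(4 + w) - 1 = -1 + (3 + w)/(4 + w))
-57 + B(-2 - 3*6)*10 = -57 - 1/(4 + (-2 - 3*6))*10 = -57 - 1/(4 + (-2 - 18))*10 = -57 - 1/(4 - 20)*10 = -57 - 1/(-16)*10 = -57 - 1*(-1/16)*10 = -57 + (1/16)*10 = -57 + 5/8 = -451/8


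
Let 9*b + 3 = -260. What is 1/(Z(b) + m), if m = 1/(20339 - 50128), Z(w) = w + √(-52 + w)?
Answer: -2100441574116/67217743717915 - 23959382067*I*√731/67217743717915 ≈ -0.031248 - 0.0096372*I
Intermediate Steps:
b = -263/9 (b = -⅓ + (⅑)*(-260) = -⅓ - 260/9 = -263/9 ≈ -29.222)
m = -1/29789 (m = 1/(-29789) = -1/29789 ≈ -3.3569e-5)
1/(Z(b) + m) = 1/((-263/9 + √(-52 - 263/9)) - 1/29789) = 1/((-263/9 + √(-731/9)) - 1/29789) = 1/((-263/9 + I*√731/3) - 1/29789) = 1/(-7834516/268101 + I*√731/3)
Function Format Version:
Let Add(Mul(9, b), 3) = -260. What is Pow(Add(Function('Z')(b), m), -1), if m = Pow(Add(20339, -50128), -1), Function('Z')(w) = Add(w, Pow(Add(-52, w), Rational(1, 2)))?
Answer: Add(Rational(-2100441574116, 67217743717915), Mul(Rational(-23959382067, 67217743717915), I, Pow(731, Rational(1, 2)))) ≈ Add(-0.031248, Mul(-0.0096372, I))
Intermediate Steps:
b = Rational(-263, 9) (b = Add(Rational(-1, 3), Mul(Rational(1, 9), -260)) = Add(Rational(-1, 3), Rational(-260, 9)) = Rational(-263, 9) ≈ -29.222)
m = Rational(-1, 29789) (m = Pow(-29789, -1) = Rational(-1, 29789) ≈ -3.3569e-5)
Pow(Add(Function('Z')(b), m), -1) = Pow(Add(Add(Rational(-263, 9), Pow(Add(-52, Rational(-263, 9)), Rational(1, 2))), Rational(-1, 29789)), -1) = Pow(Add(Add(Rational(-263, 9), Pow(Rational(-731, 9), Rational(1, 2))), Rational(-1, 29789)), -1) = Pow(Add(Add(Rational(-263, 9), Mul(Rational(1, 3), I, Pow(731, Rational(1, 2)))), Rational(-1, 29789)), -1) = Pow(Add(Rational(-7834516, 268101), Mul(Rational(1, 3), I, Pow(731, Rational(1, 2)))), -1)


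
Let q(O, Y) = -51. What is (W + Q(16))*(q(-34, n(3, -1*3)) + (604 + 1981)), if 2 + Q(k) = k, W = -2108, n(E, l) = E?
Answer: -5306196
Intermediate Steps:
Q(k) = -2 + k
(W + Q(16))*(q(-34, n(3, -1*3)) + (604 + 1981)) = (-2108 + (-2 + 16))*(-51 + (604 + 1981)) = (-2108 + 14)*(-51 + 2585) = -2094*2534 = -5306196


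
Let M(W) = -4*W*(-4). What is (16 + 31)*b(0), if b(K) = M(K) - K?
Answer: 0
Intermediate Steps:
M(W) = 16*W
b(K) = 15*K (b(K) = 16*K - K = 15*K)
(16 + 31)*b(0) = (16 + 31)*(15*0) = 47*0 = 0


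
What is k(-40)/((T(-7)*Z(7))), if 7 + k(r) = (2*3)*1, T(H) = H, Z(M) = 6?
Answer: 1/42 ≈ 0.023810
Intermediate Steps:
k(r) = -1 (k(r) = -7 + (2*3)*1 = -7 + 6*1 = -7 + 6 = -1)
k(-40)/((T(-7)*Z(7))) = -1/((-7*6)) = -1/(-42) = -1*(-1/42) = 1/42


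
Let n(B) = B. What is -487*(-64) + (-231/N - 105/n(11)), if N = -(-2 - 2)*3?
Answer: 1370125/44 ≈ 31139.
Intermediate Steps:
N = 12 (N = -(-4)*3 = -1*(-12) = 12)
-487*(-64) + (-231/N - 105/n(11)) = -487*(-64) + (-231/12 - 105/11) = 31168 + (-231*1/12 - 105*1/11) = 31168 + (-77/4 - 105/11) = 31168 - 1267/44 = 1370125/44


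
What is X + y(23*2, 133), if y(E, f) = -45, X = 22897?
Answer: 22852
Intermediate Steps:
X + y(23*2, 133) = 22897 - 45 = 22852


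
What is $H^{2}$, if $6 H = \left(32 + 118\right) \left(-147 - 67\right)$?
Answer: $28622500$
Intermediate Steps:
$H = -5350$ ($H = \frac{\left(32 + 118\right) \left(-147 - 67\right)}{6} = \frac{150 \left(-214\right)}{6} = \frac{1}{6} \left(-32100\right) = -5350$)
$H^{2} = \left(-5350\right)^{2} = 28622500$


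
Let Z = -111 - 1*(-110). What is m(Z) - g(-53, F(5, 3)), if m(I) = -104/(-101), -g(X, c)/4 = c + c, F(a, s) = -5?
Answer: -3936/101 ≈ -38.970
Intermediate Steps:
g(X, c) = -8*c (g(X, c) = -4*(c + c) = -8*c)
Z = -1 (Z = -111 + 110 = -1)
m(I) = 104/101 (m(I) = -104*(-1/101) = 104/101)
m(Z) - g(-53, F(5, 3)) = 104/101 - (-8)*(-5) = 104/101 - 1*40 = 104/101 - 40 = -3936/101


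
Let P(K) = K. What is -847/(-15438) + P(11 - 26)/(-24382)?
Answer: 5220781/94102329 ≈ 0.055480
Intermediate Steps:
-847/(-15438) + P(11 - 26)/(-24382) = -847/(-15438) + (11 - 26)/(-24382) = -847*(-1/15438) - 15*(-1/24382) = 847/15438 + 15/24382 = 5220781/94102329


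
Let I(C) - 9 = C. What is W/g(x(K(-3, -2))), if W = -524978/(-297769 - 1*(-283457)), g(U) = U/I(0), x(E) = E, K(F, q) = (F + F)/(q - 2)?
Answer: 787467/3578 ≈ 220.09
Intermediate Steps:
K(F, q) = 2*F/(-2 + q) (K(F, q) = (2*F)/(-2 + q) = 2*F/(-2 + q))
I(C) = 9 + C
g(U) = U/9 (g(U) = U/(9 + 0) = U/9)
W = 262489/7156 (W = -524978/(-297769 + 283457) = -524978/(-14312) = -524978*(-1/14312) = 262489/7156 ≈ 36.681)
W/g(x(K(-3, -2))) = 262489/(7156*(((2*(-3)/(-2 - 2))/9))) = 262489/(7156*(((2*(-3)/(-4))/9))) = 262489/(7156*(((2*(-3)*(-¼))/9))) = 262489/(7156*(((⅑)*(3/2)))) = 262489/(7156*(⅙)) = (262489/7156)*6 = 787467/3578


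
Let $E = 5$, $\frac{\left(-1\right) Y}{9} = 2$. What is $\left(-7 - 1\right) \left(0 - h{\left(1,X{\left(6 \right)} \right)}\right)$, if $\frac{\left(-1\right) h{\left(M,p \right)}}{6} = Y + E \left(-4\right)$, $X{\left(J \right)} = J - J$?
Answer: $1824$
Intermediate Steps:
$X{\left(J \right)} = 0$
$Y = -18$ ($Y = \left(-9\right) 2 = -18$)
$h{\left(M,p \right)} = 228$ ($h{\left(M,p \right)} = - 6 \left(-18 + 5 \left(-4\right)\right) = - 6 \left(-18 - 20\right) = \left(-6\right) \left(-38\right) = 228$)
$\left(-7 - 1\right) \left(0 - h{\left(1,X{\left(6 \right)} \right)}\right) = \left(-7 - 1\right) \left(0 - 228\right) = - 8 \left(0 - 228\right) = \left(-8\right) \left(-228\right) = 1824$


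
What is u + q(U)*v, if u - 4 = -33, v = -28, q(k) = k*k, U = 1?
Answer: -57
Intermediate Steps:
q(k) = k²
u = -29 (u = 4 - 33 = -29)
u + q(U)*v = -29 + 1²*(-28) = -29 + 1*(-28) = -29 - 28 = -57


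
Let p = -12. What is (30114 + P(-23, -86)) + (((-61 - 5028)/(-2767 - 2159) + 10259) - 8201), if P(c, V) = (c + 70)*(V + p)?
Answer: 135795205/4926 ≈ 27567.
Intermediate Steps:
P(c, V) = (-12 + V)*(70 + c) (P(c, V) = (c + 70)*(V - 12) = (70 + c)*(-12 + V) = (-12 + V)*(70 + c))
(30114 + P(-23, -86)) + (((-61 - 5028)/(-2767 - 2159) + 10259) - 8201) = (30114 + (-840 - 12*(-23) + 70*(-86) - 86*(-23))) + (((-61 - 5028)/(-2767 - 2159) + 10259) - 8201) = (30114 + (-840 + 276 - 6020 + 1978)) + ((-5089/(-4926) + 10259) - 8201) = (30114 - 4606) + ((-5089*(-1/4926) + 10259) - 8201) = 25508 + ((5089/4926 + 10259) - 8201) = 25508 + (50540923/4926 - 8201) = 25508 + 10142797/4926 = 135795205/4926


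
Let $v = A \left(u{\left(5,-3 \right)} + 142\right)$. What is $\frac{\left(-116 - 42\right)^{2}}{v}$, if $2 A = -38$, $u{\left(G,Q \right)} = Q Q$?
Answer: $- \frac{24964}{2869} \approx -8.7013$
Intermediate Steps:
$u{\left(G,Q \right)} = Q^{2}$
$A = -19$ ($A = \frac{1}{2} \left(-38\right) = -19$)
$v = -2869$ ($v = - 19 \left(\left(-3\right)^{2} + 142\right) = - 19 \left(9 + 142\right) = \left(-19\right) 151 = -2869$)
$\frac{\left(-116 - 42\right)^{2}}{v} = \frac{\left(-116 - 42\right)^{2}}{-2869} = \left(-158\right)^{2} \left(- \frac{1}{2869}\right) = 24964 \left(- \frac{1}{2869}\right) = - \frac{24964}{2869}$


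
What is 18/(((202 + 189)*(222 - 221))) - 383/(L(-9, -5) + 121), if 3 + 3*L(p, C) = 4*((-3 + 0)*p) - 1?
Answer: -440853/182597 ≈ -2.4143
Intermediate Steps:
L(p, C) = -4/3 - 4*p (L(p, C) = -1 + (4*((-3 + 0)*p) - 1)/3 = -1 + (4*(-3*p) - 1)/3 = -1 + (-12*p - 1)/3 = -1 + (-1 - 12*p)/3 = -1 + (-1/3 - 4*p) = -4/3 - 4*p)
18/(((202 + 189)*(222 - 221))) - 383/(L(-9, -5) + 121) = 18/(((202 + 189)*(222 - 221))) - 383/((-4/3 - 4*(-9)) + 121) = 18/((391*1)) - 383/((-4/3 + 36) + 121) = 18/391 - 383/(104/3 + 121) = 18*(1/391) - 383/467/3 = 18/391 - 383*3/467 = 18/391 - 1149/467 = -440853/182597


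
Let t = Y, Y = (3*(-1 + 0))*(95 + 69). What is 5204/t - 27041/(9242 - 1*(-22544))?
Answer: -44679629/3909678 ≈ -11.428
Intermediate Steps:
Y = -492 (Y = (3*(-1))*164 = -3*164 = -492)
t = -492
5204/t - 27041/(9242 - 1*(-22544)) = 5204/(-492) - 27041/(9242 - 1*(-22544)) = 5204*(-1/492) - 27041/(9242 + 22544) = -1301/123 - 27041/31786 = -44679629/3909678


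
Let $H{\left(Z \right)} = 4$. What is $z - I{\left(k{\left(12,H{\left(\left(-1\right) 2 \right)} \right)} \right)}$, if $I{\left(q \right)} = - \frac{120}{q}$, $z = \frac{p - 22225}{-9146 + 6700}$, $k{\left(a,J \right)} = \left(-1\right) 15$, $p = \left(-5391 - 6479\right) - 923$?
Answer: $\frac{7725}{1223} \approx 6.3164$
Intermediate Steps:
$p = -12793$ ($p = -11870 - 923 = -12793$)
$k{\left(a,J \right)} = -15$
$z = \frac{17509}{1223}$ ($z = \frac{-12793 - 22225}{-9146 + 6700} = - \frac{35018}{-2446} = \left(-35018\right) \left(- \frac{1}{2446}\right) = \frac{17509}{1223} \approx 14.316$)
$z - I{\left(k{\left(12,H{\left(\left(-1\right) 2 \right)} \right)} \right)} = \frac{17509}{1223} - - \frac{120}{-15} = \frac{17509}{1223} - \left(-120\right) \left(- \frac{1}{15}\right) = \frac{17509}{1223} - 8 = \frac{7725}{1223}$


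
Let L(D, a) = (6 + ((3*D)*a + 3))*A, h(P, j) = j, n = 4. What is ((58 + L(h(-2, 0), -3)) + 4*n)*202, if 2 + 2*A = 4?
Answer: 16766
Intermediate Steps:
A = 1 (A = -1 + (½)*4 = -1 + 2 = 1)
L(D, a) = 9 + 3*D*a (L(D, a) = (6 + ((3*D)*a + 3))*1 = (6 + (3*D*a + 3))*1 = (6 + (3 + 3*D*a))*1 = (9 + 3*D*a)*1 = 9 + 3*D*a)
((58 + L(h(-2, 0), -3)) + 4*n)*202 = ((58 + (9 + 3*0*(-3))) + 4*4)*202 = ((58 + (9 + 0)) + 16)*202 = ((58 + 9) + 16)*202 = (67 + 16)*202 = 83*202 = 16766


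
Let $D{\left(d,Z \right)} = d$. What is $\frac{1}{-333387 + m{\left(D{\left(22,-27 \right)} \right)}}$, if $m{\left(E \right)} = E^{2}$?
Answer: $- \frac{1}{332903} \approx -3.0039 \cdot 10^{-6}$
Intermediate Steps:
$\frac{1}{-333387 + m{\left(D{\left(22,-27 \right)} \right)}} = \frac{1}{-333387 + 22^{2}} = \frac{1}{-333387 + 484} = \frac{1}{-332903} = - \frac{1}{332903}$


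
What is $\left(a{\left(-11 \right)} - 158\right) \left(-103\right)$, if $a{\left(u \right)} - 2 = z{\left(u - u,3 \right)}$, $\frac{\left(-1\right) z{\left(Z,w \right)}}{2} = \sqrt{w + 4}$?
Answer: $16068 + 206 \sqrt{7} \approx 16613.0$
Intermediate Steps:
$z{\left(Z,w \right)} = - 2 \sqrt{4 + w}$ ($z{\left(Z,w \right)} = - 2 \sqrt{w + 4} = - 2 \sqrt{4 + w}$)
$a{\left(u \right)} = 2 - 2 \sqrt{7}$ ($a{\left(u \right)} = 2 - 2 \sqrt{4 + 3} = 2 - 2 \sqrt{7}$)
$\left(a{\left(-11 \right)} - 158\right) \left(-103\right) = \left(\left(2 - 2 \sqrt{7}\right) - 158\right) \left(-103\right) = \left(-156 - 2 \sqrt{7}\right) \left(-103\right) = 16068 + 206 \sqrt{7}$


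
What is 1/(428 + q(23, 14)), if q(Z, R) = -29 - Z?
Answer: 1/376 ≈ 0.0026596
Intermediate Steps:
1/(428 + q(23, 14)) = 1/(428 + (-29 - 1*23)) = 1/(428 + (-29 - 23)) = 1/(428 - 52) = 1/376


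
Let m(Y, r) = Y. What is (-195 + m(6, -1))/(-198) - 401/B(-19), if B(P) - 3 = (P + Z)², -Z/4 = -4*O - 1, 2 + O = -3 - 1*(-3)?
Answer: 18815/24332 ≈ 0.77326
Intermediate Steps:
O = -2 (O = -2 + (-3 - 1*(-3)) = -2 + (-3 + 3) = -2 + 0 = -2)
Z = -28 (Z = -4*(-4*(-2) - 1) = -4*(8 - 1) = -4*7 = -28)
B(P) = 3 + (-28 + P)² (B(P) = 3 + (P - 28)² = 3 + (-28 + P)²)
(-195 + m(6, -1))/(-198) - 401/B(-19) = (-195 + 6)/(-198) - 401/(3 + (-28 - 19)²) = -189*(-1/198) - 401/(3 + (-47)²) = 21/22 - 401/(3 + 2209) = 21/22 - 401/2212 = 18815/24332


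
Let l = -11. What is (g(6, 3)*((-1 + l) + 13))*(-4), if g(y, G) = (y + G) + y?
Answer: -60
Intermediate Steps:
g(y, G) = G + 2*y (g(y, G) = (G + y) + y = G + 2*y)
(g(6, 3)*((-1 + l) + 13))*(-4) = ((3 + 2*6)*((-1 - 11) + 13))*(-4) = ((3 + 12)*(-12 + 13))*(-4) = (15*1)*(-4) = 15*(-4) = -60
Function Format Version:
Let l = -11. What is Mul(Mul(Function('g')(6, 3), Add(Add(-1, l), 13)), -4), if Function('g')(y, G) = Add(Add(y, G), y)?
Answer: -60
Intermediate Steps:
Function('g')(y, G) = Add(G, Mul(2, y)) (Function('g')(y, G) = Add(Add(G, y), y) = Add(G, Mul(2, y)))
Mul(Mul(Function('g')(6, 3), Add(Add(-1, l), 13)), -4) = Mul(Mul(Add(3, Mul(2, 6)), Add(Add(-1, -11), 13)), -4) = Mul(Mul(Add(3, 12), Add(-12, 13)), -4) = Mul(Mul(15, 1), -4) = Mul(15, -4) = -60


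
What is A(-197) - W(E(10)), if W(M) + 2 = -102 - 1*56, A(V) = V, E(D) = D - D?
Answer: -37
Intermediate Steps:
E(D) = 0
W(M) = -160 (W(M) = -2 + (-102 - 1*56) = -2 + (-102 - 56) = -2 - 158 = -160)
A(-197) - W(E(10)) = -197 - 1*(-160) = -197 + 160 = -37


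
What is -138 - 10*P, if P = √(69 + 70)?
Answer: -138 - 10*√139 ≈ -255.90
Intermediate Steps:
P = √139 ≈ 11.790
-138 - 10*P = -138 - 10*√139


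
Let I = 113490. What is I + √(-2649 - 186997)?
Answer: 113490 + I*√189646 ≈ 1.1349e+5 + 435.48*I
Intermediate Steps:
I + √(-2649 - 186997) = 113490 + √(-2649 - 186997) = 113490 + √(-189646) = 113490 + I*√189646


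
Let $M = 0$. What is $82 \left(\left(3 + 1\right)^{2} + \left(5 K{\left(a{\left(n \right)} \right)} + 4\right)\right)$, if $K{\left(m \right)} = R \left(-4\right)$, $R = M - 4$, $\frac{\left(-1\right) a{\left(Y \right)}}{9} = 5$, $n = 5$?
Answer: $8200$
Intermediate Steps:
$a{\left(Y \right)} = -45$ ($a{\left(Y \right)} = \left(-9\right) 5 = -45$)
$R = -4$ ($R = 0 - 4 = -4$)
$K{\left(m \right)} = 16$ ($K{\left(m \right)} = \left(-4\right) \left(-4\right) = 16$)
$82 \left(\left(3 + 1\right)^{2} + \left(5 K{\left(a{\left(n \right)} \right)} + 4\right)\right) = 82 \left(\left(3 + 1\right)^{2} + \left(5 \cdot 16 + 4\right)\right) = 82 \left(4^{2} + \left(80 + 4\right)\right) = 82 \left(16 + 84\right) = 82 \cdot 100 = 8200$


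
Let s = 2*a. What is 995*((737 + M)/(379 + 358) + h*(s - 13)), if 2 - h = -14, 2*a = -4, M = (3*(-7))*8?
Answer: -198895525/737 ≈ -2.6987e+5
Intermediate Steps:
M = -168 (M = -21*8 = -168)
a = -2 (a = (½)*(-4) = -2)
s = -4 (s = 2*(-2) = -4)
h = 16 (h = 2 - 1*(-14) = 2 + 14 = 16)
995*((737 + M)/(379 + 358) + h*(s - 13)) = 995*((737 - 168)/(379 + 358) + 16*(-4 - 13)) = 995*(569/737 + 16*(-17)) = 995*(569*(1/737) - 272) = 995*(569/737 - 272) = 995*(-199895/737) = -198895525/737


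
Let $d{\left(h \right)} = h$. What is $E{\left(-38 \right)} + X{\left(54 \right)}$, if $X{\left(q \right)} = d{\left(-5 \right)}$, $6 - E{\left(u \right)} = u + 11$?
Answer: $28$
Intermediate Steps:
$E{\left(u \right)} = -5 - u$ ($E{\left(u \right)} = 6 - \left(u + 11\right) = 6 - \left(11 + u\right) = -5 - u$)
$X{\left(q \right)} = -5$
$E{\left(-38 \right)} + X{\left(54 \right)} = \left(-5 - -38\right) - 5 = \left(-5 + 38\right) - 5 = 33 - 5 = 28$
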